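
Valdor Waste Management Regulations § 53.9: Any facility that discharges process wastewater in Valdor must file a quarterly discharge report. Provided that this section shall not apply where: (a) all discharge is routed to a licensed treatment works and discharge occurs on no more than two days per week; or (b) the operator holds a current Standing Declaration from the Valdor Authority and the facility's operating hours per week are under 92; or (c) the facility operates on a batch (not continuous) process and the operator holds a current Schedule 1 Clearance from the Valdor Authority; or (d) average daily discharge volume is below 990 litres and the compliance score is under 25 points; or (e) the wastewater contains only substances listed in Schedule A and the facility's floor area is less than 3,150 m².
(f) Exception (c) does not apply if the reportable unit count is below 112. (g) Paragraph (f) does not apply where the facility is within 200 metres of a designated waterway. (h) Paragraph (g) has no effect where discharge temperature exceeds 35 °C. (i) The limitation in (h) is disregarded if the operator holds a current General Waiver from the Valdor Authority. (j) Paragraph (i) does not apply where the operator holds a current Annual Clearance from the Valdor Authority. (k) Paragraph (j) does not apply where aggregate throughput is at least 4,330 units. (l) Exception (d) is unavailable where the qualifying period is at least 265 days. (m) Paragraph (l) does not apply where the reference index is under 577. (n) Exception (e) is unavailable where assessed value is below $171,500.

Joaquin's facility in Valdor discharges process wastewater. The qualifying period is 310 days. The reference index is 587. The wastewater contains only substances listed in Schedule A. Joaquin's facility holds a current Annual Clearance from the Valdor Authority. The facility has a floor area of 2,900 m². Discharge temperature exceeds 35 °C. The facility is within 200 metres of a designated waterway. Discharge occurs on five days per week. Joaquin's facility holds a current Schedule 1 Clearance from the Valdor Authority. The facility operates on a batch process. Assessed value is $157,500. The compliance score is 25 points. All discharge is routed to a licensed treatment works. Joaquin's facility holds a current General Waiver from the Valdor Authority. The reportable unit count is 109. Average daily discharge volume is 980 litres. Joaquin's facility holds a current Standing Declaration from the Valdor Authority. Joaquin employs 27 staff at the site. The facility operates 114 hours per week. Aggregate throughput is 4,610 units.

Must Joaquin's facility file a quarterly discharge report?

No — exception (c) applies; Joaquin's facility is not required to file a quarterly discharge report.

Exception (a) fails — discharge occurs on five days per week.
Exception (b) does not apply: the facility's operating hours per week are 114, not under 92.
Exception (c)'s conditions are all satisfied: the facility operates on a batch process; a current Schedule 1 Clearance is held. Considering the limiting provisions: (f) applies (the reportable unit count is 109, below the 112 limit), but is overridden by (g): (g) is triggered — the facility is within 200 m of a designated waterway. (h) is triggered (discharge temperature exceeds 35 °C), but yields to (i): (i) operates against (h): a current General Waiver is held. (j) is engaged (a current Annual Clearance is held), but is itself disapplied by (k): (k) operates — aggregate throughput is 4,610 units, meeting the 4,330 units threshold. So (c) applies.
Exception (d) requires that the compliance score is under 25 points; but the compliance score is 25 points, not under 25 points, so (d) is unavailable.
Exception (e)'s conditions are all satisfied: the wastewater is Schedule-A-only; the facility's floor area is 2,900 m², less than the 3,150 m² limit. Turning to paragraph (n): (n) is triggered — assessed value is $157,500, below the $171,500 limit. (e) is therefore removed.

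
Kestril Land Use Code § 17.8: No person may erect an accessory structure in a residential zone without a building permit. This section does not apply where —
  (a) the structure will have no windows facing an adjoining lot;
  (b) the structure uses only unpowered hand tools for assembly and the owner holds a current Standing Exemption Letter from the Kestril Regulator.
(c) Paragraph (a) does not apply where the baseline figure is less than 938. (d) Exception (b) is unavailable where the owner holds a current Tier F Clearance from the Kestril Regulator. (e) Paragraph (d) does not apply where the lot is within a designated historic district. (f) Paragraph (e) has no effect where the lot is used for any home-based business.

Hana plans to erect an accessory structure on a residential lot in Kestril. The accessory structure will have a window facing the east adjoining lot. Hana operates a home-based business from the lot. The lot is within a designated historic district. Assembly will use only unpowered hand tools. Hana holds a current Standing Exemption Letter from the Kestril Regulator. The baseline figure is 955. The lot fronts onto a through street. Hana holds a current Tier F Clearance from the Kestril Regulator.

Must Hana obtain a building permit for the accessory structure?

Exception (a) requires that the structure will have no windows facing an adjoining lot; but a window faces an adjoining lot, so (a) is unavailable.
Exception (b): assembly uses only hand tools; a current Standing Exemption Letter is held — every condition holds. But applying paragraphs (d)–(f): (d) operates — a current Tier F Clearance is held. (e) applies (the lot is in a historic district), but yields to (f): (f) operates against (e): a home-based business operates on the lot. So (b) is unavailable.
No exception applies. The general rule governs.

Yes — Hana must obtain a building permit.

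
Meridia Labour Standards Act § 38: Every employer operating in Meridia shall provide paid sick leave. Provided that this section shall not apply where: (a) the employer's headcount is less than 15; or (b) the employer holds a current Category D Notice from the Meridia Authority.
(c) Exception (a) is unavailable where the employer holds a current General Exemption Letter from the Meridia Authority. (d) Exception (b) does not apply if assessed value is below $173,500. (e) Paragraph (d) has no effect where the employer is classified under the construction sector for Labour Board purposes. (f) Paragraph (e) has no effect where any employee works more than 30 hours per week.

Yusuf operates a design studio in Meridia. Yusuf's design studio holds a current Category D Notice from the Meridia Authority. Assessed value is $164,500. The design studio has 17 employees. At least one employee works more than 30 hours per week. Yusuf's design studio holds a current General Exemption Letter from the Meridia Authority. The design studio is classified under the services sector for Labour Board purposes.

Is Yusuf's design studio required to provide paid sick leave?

Yes — Yusuf's design studio must provide paid sick leave.

Exception (a) does not apply: the employer's headcount is 17, not less than 15.
Exception (b): a current Category D Notice is held — every condition holds. But applying paragraphs (d)–(f): (d) operates against (b): assessed value is $164,500, below the $173,500 limit. (e) is not triggered (the design studio is classified under the services sector), so (d) stands. Exception (b) does not apply.
Every exception is unavailable, so the rule governs.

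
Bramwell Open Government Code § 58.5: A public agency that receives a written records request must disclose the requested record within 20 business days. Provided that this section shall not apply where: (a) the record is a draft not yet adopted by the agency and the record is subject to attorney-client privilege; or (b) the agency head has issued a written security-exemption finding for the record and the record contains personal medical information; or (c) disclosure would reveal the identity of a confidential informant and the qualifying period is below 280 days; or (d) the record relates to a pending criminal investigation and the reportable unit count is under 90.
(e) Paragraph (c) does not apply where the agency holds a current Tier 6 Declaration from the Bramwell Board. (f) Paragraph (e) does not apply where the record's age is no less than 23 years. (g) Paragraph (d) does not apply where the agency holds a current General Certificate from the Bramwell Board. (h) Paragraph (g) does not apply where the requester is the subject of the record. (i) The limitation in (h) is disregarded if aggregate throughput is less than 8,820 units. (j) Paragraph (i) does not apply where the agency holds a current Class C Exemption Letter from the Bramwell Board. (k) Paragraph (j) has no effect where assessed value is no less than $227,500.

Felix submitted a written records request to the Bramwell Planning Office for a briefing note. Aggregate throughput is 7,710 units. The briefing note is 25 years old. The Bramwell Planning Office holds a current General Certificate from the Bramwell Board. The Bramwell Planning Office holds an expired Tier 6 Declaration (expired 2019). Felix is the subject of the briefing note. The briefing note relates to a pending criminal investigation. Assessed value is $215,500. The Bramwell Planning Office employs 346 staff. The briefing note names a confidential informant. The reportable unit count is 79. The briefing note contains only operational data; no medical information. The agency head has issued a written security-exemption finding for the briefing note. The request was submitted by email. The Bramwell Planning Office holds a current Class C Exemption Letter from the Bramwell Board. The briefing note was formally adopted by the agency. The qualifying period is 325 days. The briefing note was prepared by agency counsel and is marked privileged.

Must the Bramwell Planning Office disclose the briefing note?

Exception (a) requires that the record is a draft not yet adopted by the agency; but the briefing note has been formally adopted, so (a) is unavailable.
Exception (b) fails — the briefing note contains only operational data.
Exception (c) requires that the qualifying period is below 280 days; but the qualifying period is 325 days, not below 280 days, so (c) is unavailable.
Exception (d): the briefing note relates to a pending investigation; the reportable unit count is 79, under the 90 limit — every condition holds. As to paragraphs (g)–(k): (g) would limit (d) — a current General Certificate is held — but (h) sets (g) aside: (h) is engaged — Felix is the subject of the briefing note. (i) would limit (h) — aggregate throughput is 7,710 units, less than the 8,820 units limit — but (j) sets (i) aside: (j) applies — a current Class C Exemption Letter is held. (k) is not engaged (assessed value is $215,500, short of $227,500), so (j) stands. (d) remains available.

No — exception (d) applies; the Bramwell Planning Office is not required to disclose the briefing note.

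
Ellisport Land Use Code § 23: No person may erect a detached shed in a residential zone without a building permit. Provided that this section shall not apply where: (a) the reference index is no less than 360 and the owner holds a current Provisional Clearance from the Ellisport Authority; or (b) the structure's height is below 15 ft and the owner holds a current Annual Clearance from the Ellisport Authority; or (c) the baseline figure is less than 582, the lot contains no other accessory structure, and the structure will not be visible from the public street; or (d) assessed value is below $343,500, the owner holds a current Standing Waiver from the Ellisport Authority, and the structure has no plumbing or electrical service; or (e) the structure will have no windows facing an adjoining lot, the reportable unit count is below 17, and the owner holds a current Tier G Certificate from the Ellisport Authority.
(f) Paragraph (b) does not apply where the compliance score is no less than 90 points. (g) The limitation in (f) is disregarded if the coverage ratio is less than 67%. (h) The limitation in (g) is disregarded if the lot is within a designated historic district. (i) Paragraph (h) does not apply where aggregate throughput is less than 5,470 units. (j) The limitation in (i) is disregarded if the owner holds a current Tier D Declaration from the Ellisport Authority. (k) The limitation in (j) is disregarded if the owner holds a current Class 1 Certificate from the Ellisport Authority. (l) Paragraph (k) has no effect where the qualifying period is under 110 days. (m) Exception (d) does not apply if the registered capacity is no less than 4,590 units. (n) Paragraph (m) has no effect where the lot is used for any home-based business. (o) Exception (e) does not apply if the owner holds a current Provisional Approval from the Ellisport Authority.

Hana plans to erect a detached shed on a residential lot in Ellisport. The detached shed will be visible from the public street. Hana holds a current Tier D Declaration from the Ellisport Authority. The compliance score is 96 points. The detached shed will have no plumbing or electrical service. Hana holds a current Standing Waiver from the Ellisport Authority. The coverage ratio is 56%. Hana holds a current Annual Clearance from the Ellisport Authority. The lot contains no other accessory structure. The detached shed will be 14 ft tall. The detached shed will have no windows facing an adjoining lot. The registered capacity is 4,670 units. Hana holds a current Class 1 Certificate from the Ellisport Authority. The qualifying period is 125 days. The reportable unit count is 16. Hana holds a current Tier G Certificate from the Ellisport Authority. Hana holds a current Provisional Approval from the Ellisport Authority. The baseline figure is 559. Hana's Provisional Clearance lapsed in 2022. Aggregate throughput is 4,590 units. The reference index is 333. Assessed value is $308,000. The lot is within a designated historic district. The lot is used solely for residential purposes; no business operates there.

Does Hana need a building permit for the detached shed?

No — exception (b) applies; Hana does not need a building permit.

Exception (a) does not apply: the reference index is 333, short of 360.
Exception (b): the structure's height is 14 ft, below the 15 ft limit; a current Annual Clearance is held — every condition holds. Applying paragraphs (f)–(l): (f) operates (the compliance score is 96 points, meeting the 90 points threshold), but is itself disapplied by (g): (g) operates against (f): the coverage ratio is 56%, less than the 67% limit. (h) would limit (g) — the lot is in a historic district — but (i) sets (h) aside: (i) operates — aggregate throughput is 4,590 units, less than the 5,470 units limit. (j) applies (a current Tier D Declaration is held), but is displaced by (k): (k) operates against (j): a current Class 1 Certificate is held. (l), which would lift (k), does not operate here — the qualifying period is 125 days, not under 110 days. Exception (b) stands.
Exception (c) fails — the structure will be visible from the street.
Exception (d) is satisfied on its face — assessed value is $308,000, below the $343,500 limit; a current Standing Waiver is held; there is no plumbing or electrical service. Turning to paragraphs (m)–(n): (m) operates against (d): the registered capacity is 4,670 units, meeting the 4,590 units threshold. (n), which would lift (m), is not triggered — the lot is solely residential. Exception (d) does not apply.
Exception (e): no windows face an adjoining lot; the reportable unit count is 16, below the 17 limit; a current Tier G Certificate is held — every condition holds. Turning to paragraph (o): (o) applies — a current Provisional Approval is held. So (e) is unavailable.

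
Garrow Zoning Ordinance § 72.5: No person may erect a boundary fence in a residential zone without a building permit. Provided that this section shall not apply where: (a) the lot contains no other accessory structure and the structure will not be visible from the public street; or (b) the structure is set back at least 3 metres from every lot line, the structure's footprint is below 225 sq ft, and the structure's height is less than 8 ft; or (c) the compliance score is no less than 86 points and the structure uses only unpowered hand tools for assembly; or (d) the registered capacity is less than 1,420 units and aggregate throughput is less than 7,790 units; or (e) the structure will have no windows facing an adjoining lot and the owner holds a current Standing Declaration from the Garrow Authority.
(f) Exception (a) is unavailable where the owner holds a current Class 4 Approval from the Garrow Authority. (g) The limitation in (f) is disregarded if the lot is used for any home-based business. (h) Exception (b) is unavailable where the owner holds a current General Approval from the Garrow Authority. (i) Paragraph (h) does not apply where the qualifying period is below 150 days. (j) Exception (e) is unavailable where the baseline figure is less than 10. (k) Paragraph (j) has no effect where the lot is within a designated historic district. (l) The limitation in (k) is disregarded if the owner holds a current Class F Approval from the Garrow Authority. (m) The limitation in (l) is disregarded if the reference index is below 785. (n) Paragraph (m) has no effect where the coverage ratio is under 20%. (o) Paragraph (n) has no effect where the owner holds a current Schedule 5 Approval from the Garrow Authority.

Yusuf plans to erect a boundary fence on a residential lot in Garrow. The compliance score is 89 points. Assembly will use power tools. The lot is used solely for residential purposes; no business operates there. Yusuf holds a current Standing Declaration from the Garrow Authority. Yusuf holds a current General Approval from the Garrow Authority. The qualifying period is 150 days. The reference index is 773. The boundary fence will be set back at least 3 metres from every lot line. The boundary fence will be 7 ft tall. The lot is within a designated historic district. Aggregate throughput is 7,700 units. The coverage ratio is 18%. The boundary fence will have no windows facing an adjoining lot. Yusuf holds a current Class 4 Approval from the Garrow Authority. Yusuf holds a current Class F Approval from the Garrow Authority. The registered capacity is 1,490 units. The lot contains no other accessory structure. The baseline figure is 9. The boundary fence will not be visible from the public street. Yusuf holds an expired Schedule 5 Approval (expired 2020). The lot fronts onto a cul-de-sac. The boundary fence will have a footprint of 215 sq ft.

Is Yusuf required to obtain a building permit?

Yes — Yusuf must obtain a building permit.

Exception (a) is satisfied on its face — the lot has no other accessory structure; the structure will not be visible from the street. But: (f) operates against (a): a current Class 4 Approval is held. (g) is not engaged (the lot is solely residential), so (f) stands. Exception (a) does not apply.
Exception (b) is satisfied on its face — the setback is at least 3 m on every side; the structure's footprint is 215 sq ft, below the 225 sq ft limit; the structure's height is 7 ft, less than the 8 ft limit. However, paragraphs (h)–(i) must be considered: (h) is triggered — a current General Approval is held. (i), which would lift (h), is inapplicable — the qualifying period is 150 days, not below 150 days. Exception (b) does not apply.
Exception (c) requires that the structure uses only unpowered hand tools for assembly; but assembly uses power tools, so (c) is unavailable.
Exception (d) fails — the registered capacity is 1,490 units, not less than 1,420 units.
Exception (e) is satisfied on its face — no windows face an adjoining lot; a current Standing Declaration is held. But applying paragraphs (j)–(o): (j) operates against (e): the baseline figure is 9, less than the 10 limit. (k) applies (the lot is in a historic district), but is displaced by (l): (l) applies — a current Class F Approval is held. (m) would limit (l) — the reference index is 773, below the 785 limit — but (n) sets (m) aside: (n) is engaged — the coverage ratio is 18%, under the 20% limit. (o) does not operate here (no current Schedule 5 Approval is held), so (n) stands. Exception (e) does not apply.
No exception displaces § 72.5.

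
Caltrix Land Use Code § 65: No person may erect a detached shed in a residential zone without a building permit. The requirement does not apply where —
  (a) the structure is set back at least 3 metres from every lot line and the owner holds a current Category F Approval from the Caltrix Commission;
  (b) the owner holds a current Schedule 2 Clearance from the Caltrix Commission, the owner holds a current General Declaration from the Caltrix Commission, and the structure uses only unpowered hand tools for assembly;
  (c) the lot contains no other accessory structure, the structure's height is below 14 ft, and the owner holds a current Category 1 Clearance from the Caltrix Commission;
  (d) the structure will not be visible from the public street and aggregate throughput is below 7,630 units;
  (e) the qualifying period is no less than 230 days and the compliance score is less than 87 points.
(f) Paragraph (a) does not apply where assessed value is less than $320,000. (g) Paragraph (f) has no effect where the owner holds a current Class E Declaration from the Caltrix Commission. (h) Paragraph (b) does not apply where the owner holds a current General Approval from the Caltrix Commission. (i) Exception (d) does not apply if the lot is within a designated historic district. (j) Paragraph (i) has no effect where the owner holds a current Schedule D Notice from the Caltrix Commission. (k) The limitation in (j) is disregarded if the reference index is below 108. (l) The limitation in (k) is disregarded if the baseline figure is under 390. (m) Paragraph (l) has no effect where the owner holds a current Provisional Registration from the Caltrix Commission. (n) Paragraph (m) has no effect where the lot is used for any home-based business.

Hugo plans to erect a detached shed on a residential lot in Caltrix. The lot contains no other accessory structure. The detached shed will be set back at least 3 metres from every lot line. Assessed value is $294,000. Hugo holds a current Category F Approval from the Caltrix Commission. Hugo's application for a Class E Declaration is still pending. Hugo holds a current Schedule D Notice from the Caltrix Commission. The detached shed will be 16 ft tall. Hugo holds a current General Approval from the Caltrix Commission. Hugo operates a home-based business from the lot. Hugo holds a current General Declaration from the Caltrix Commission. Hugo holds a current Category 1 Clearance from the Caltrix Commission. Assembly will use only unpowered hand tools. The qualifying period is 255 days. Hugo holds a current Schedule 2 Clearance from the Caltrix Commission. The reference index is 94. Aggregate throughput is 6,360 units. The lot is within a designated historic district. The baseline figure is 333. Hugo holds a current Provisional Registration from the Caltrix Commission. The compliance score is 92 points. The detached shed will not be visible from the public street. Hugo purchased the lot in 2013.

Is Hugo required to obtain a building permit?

No — exception (d) applies; Hugo does not need a building permit.

Exception (a): the setback is at least 3 m on every side; a current Category F Approval is held — every condition holds. But applying paragraphs (f)–(g): (f) operates against (a): assessed value is $294,000, less than the $320,000 limit. (g), which would lift (f), is inapplicable — no current Class E Declaration is held. So (a) is unavailable.
Exception (b)'s conditions are all satisfied: a current Schedule 2 Clearance is held; a current General Declaration is held; assembly uses only hand tools. However, paragraph (h) must be considered: (h) operates — a current General Approval is held. Exception (b) does not apply.
Exception (c) does not apply: the structure's height is 16 ft, not below 14 ft.
Exception (d)'s conditions are all satisfied: the structure will not be visible from the street; aggregate throughput is 6,360 units, below the 7,630 units limit. As to paragraphs (i)–(n): (i) applies (the lot is in a historic district), but is itself disapplied by (j): (j) is engaged — a current Schedule D Notice is held. (k) would limit (j) — the reference index is 94, below the 108 limit — but (l) sets (k) aside: (l) operates against (k): the baseline figure is 333, under the 390 limit. (m) is engaged (a current Provisional Registration is held), but is set aside by (n): (n) operates against (m): a home-based business operates on the lot. (d) remains available.
Exception (e) does not apply: the compliance score is 92 points, not less than 87 points.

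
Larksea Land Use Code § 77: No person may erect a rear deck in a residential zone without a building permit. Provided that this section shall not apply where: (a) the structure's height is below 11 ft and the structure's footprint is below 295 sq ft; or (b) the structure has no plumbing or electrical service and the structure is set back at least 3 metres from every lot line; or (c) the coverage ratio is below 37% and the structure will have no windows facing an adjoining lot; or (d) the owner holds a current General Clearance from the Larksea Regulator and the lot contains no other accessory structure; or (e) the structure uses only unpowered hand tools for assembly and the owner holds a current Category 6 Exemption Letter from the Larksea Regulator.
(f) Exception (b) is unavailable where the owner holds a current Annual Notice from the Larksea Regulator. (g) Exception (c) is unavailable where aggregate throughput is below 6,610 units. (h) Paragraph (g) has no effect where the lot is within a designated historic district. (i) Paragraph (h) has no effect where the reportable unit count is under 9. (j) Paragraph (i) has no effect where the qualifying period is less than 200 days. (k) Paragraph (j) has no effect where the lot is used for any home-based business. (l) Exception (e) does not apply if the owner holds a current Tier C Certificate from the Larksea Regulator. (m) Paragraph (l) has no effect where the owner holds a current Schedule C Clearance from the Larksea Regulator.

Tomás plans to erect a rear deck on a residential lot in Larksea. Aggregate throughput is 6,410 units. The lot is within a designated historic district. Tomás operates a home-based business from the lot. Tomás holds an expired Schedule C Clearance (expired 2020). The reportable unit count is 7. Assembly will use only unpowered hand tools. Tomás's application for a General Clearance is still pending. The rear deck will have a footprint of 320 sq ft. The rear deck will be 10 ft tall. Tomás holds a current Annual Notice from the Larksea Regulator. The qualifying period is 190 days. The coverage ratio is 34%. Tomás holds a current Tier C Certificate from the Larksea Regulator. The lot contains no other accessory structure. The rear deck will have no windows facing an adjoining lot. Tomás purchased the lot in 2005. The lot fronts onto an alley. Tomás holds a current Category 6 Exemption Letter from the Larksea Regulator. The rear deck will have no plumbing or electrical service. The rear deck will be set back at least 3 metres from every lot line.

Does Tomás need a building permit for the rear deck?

Yes — Tomás must obtain a building permit.

Exception (a) does not apply: the structure's footprint is 320 sq ft, not below 295 sq ft.
Exception (b) is satisfied on its face — there is no plumbing or electrical service; the setback is at least 3 m on every side. But applying paragraph (f): (f) operates against (b): a current Annual Notice is held. (b) is therefore removed.
Exception (c)'s conditions are all satisfied: the coverage ratio is 34%, below the 37% limit; no windows face an adjoining lot. However, paragraphs (g)–(k) must be considered: (g) is engaged — aggregate throughput is 6,410 units, below the 6,610 units limit. (h) operates (the lot is in a historic district), but is displaced by (i): (i) operates against (h): the reportable unit count is 7, under the 9 limit. (j) is engaged (the qualifying period is 190 days, less than the 200 days limit), but is displaced by (k): (k) is engaged — a home-based business operates on the lot. Exception (c) does not apply.
Exception (d) requires that the owner holds a current General Clearance from the Larksea Regulator; but the General Clearance is not current, so (d) is unavailable.
Exception (e) is satisfied on its face — assembly uses only hand tools; a current Category 6 Exemption Letter is held. But: (l) operates against (e): a current Tier C Certificate is held. (m), which would lift (l), is not triggered — the Schedule C Clearance is not current. Exception (e) does not apply.
No exception applies. The general rule governs.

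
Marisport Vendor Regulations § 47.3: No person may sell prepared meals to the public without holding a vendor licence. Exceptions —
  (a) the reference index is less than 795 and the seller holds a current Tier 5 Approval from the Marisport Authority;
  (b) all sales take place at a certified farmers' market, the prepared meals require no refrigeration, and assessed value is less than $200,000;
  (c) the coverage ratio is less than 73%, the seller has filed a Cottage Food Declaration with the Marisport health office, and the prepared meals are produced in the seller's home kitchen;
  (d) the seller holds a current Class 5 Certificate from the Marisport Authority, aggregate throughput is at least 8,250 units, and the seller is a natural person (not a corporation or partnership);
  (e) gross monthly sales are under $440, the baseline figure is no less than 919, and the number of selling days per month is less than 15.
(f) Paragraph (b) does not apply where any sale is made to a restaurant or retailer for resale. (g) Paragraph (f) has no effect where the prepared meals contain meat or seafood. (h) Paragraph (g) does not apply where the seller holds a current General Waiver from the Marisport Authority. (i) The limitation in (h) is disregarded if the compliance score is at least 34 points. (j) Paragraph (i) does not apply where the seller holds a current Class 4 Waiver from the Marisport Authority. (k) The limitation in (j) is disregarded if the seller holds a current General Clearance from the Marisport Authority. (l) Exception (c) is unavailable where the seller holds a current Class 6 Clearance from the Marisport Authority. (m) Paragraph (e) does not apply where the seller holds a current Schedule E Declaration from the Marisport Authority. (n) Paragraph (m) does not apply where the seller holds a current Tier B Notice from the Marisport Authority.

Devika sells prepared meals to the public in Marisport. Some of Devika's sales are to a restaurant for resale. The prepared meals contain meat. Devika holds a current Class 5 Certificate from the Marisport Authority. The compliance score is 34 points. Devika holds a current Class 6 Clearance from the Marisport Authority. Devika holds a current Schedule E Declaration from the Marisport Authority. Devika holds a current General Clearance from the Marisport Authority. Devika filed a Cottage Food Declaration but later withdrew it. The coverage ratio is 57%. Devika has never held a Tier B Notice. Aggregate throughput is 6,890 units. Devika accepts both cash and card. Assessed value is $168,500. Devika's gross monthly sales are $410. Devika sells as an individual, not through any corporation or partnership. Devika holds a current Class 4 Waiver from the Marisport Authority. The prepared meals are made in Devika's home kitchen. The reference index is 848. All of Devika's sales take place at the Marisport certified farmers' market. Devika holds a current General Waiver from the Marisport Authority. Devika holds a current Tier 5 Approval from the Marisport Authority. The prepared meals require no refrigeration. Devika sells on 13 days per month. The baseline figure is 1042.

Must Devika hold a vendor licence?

Exception (a) does not apply: the reference index is 848, not less than 795.
Exception (b): all sales are at a certified farmers' market; the prepared meals are shelf-stable; assessed value is $168,500, less than the $200,000 limit — every condition holds. As to paragraphs (f)–(k): (f) would limit (b) — some sales are to a restaurant for resale — but (g) sets (f) aside: (g) is triggered — the prepared meals contain meat. (h) is triggered (a current General Waiver is held), but is overridden by (i): (i) is engaged — the compliance score is 34 points, meeting the 34 points threshold. (j) would limit (i) — a current Class 4 Waiver is held — but (k) sets (j) aside: (k) operates against (j): a current General Clearance is held. (b) remains available.
Exception (c) requires that the seller has filed a Cottage Food Declaration with the Marisport health office; but the Cottage Food Declaration was withdrawn, so (c) is unavailable.
Exception (d) requires that aggregate throughput is at least 8,250 units; but aggregate throughput is 6,890 units, short of 8,250 units, so (d) is unavailable.
Exception (e) is satisfied on its face — gross monthly sales are $410, under the $440 limit; the baseline figure is 1,042, meeting the 919 threshold; the number of selling days per month is 13, less than the 15 limit. However, paragraphs (m)–(n) must be considered: (m) operates against (e): a current Schedule E Declaration is held. (n) is not triggered (there is no Tier B Notice in force), so (m) stands. (e) is therefore removed.

No — exception (b) applies; Devika is not required to hold a vendor licence.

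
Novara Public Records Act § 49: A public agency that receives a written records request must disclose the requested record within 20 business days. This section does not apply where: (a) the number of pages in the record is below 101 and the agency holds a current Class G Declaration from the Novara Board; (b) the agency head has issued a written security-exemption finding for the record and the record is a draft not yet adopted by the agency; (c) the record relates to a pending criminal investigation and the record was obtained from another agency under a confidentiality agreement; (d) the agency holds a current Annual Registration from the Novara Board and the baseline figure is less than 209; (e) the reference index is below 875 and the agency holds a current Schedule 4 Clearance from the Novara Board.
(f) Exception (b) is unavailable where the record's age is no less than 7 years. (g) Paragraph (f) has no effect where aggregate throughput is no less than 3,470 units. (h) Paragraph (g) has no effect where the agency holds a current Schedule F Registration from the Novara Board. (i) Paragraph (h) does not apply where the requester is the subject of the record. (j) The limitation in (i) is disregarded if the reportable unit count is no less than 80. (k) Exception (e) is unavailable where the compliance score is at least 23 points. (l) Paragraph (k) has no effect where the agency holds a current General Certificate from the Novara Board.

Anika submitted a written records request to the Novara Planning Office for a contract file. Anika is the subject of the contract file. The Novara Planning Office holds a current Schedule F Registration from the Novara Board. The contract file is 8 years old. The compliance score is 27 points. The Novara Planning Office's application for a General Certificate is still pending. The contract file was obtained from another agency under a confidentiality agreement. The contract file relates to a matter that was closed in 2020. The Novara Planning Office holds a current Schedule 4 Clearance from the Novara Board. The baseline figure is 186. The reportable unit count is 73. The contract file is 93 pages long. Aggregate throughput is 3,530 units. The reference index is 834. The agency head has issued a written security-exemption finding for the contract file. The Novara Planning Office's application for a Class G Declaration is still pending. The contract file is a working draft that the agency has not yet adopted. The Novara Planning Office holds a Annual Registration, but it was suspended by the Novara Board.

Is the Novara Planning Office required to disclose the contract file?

Exception (a) does not apply: the Class G Declaration is not current.
Exception (b)'s conditions are all satisfied: a written security-exemption finding has been issued; the contract file is an unadopted draft. Applying paragraphs (f)–(j): (f) would limit (b) — the record's age is 8 years, meeting the 7 years threshold — but (g) sets (f) aside: (g) applies — aggregate throughput is 3,530 units, meeting the 3,470 units threshold. (h) would limit (g) — a current Schedule F Registration is held — but (i) sets (h) aside: (i) operates against (h): Anika is the subject of the contract file. (j) is not triggered (the reportable unit count is 73, short of 80), so (i) stands. Exception (b) stands.
Exception (c) fails — the contract file relates to a closed matter.
Exception (d) requires that the agency holds a current Annual Registration from the Novara Board; but no current Annual Registration is held, so (d) is unavailable.
Exception (e) is satisfied on its face — the reference index is 834, below the 875 limit; a current Schedule 4 Clearance is held. Turning to paragraphs (k)–(l): (k) applies — the compliance score is 27 points, meeting the 23 points threshold. (l), which would lift (k), is not engaged — the General Certificate is not current. So (e) is unavailable.

No — exception (b) applies; the Novara Planning Office is not required to disclose the contract file.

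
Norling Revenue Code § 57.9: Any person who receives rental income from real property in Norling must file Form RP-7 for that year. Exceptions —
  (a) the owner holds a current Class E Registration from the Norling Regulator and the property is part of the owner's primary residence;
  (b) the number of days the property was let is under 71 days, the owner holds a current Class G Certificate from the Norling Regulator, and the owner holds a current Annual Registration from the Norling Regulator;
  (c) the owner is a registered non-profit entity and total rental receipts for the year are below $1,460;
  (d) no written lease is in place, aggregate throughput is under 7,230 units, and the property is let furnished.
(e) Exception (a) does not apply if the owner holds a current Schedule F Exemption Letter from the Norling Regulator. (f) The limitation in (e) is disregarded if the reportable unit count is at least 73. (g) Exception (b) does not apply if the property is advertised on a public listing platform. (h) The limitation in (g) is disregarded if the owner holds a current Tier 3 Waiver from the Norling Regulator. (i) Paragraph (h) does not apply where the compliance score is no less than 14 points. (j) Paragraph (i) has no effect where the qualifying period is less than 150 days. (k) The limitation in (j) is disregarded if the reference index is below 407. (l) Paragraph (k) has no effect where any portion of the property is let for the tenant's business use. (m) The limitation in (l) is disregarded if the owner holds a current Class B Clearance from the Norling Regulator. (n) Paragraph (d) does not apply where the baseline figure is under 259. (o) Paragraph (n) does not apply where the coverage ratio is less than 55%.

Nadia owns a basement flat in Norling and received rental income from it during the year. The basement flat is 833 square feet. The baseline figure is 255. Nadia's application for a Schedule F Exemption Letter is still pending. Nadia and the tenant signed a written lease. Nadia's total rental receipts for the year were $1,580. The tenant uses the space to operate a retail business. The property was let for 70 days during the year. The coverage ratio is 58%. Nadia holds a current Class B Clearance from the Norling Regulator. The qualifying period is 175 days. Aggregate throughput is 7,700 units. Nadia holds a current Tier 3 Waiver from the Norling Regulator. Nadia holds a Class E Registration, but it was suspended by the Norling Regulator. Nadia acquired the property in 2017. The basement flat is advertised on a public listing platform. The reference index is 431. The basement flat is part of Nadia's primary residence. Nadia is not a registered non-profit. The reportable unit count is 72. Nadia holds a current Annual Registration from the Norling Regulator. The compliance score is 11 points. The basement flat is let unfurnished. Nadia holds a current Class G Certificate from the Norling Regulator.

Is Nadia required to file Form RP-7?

Exception (a) requires that the owner holds a current Class E Registration from the Norling Regulator; but there is no Class E Registration in force, so (a) is unavailable.
Exception (b): the number of days the property was let is 70 days, under the 71 days limit; a current Class G Certificate is held; a current Annual Registration is held — every condition holds. Applying paragraphs (g)–(m): (g) would limit (b) — the property is publicly advertised — but (h) sets (g) aside: (h) is triggered — a current Tier 3 Waiver is held. (i) does not operate here (the compliance score is 11 points, short of 14 points), so (h) stands. Exception (b) stands.
Exception (c) fails — Nadia is not a registered non-profit.
Exception (d) does not apply: a written lease is in place.

No — exception (b) applies; Nadia is not required to file Form RP-7.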